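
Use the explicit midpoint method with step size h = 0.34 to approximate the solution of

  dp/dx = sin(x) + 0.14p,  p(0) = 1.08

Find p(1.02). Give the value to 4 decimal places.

1.7464

Midpoint: k1 = f(x_n, p_n); k2 = f(x_n + h/2, p_n + (h/2)·k1); p_{n+1} = p_n + h·k2.
x=0.000000, p=1.080000:
  k1 = f(0.000000, 1.080000) = 0.151200
  k2 = f(0.170000, 1.105704) = 0.323981
  p ← 1.080000 + 0.34·0.323981 = 1.190154
x=0.340000, p=1.190154:
  k1 = f(0.340000, 1.190154) = 0.500109
  k2 = f(0.510000, 1.275172) = 0.666701
  p ← 1.190154 + 0.34·0.666701 = 1.416832
x=0.680000, p=1.416832:
  k1 = f(0.680000, 1.416832) = 0.827149
  k2 = f(0.850000, 1.557447) = 0.969323
  p ← 1.416832 + 0.34·0.969323 = 1.746402
p(1.02) ≈ 1.7464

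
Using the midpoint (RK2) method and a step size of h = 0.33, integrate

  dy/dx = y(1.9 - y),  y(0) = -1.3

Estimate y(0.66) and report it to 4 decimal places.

-27.0927

Midpoint: k1 = f(x_n, y_n); k2 = f(x_n + h/2, y_n + (h/2)·k1); y_{n+1} = y_n + h·k2.
x=0.000000, y=-1.300000:
  k1 = f(0.000000, -1.300000) = -4.160000
  k2 = f(0.165000, -1.986400) = -7.719945
  y ← -1.300000 + 0.33·(-7.719945) = -3.847582
x=0.330000, y=-3.847582:
  k1 = f(0.330000, -3.847582) = -22.114291
  k2 = f(0.495000, -7.496440) = -70.439848
  y ← -3.847582 + 0.33·(-70.439848) = -27.092732
y(0.66) ≈ -27.0927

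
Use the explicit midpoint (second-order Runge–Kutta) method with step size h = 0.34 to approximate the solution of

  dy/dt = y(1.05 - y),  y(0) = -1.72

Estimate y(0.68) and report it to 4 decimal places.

Midpoint: k1 = f(t_n, y_n); k2 = f(t_n + h/2, y_n + (h/2)·k1); y_{n+1} = y_n + h·k2.
t=0.000000, y=-1.720000:
  k1 = f(0.000000, -1.720000) = -4.764400
  k2 = f(0.170000, -2.529948) = -9.057082
  y ← -1.720000 + 0.34·(-9.057082) = -4.799408
t=0.340000, y=-4.799408:
  k1 = f(0.340000, -4.799408) = -28.073695
  k2 = f(0.510000, -9.571936) = -101.672495
  y ← -4.799408 + 0.34·(-101.672495) = -39.368056
y(0.68) ≈ -39.3681

-39.3681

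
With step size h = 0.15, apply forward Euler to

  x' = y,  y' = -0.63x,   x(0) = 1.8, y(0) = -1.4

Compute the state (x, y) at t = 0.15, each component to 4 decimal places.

1.5900, -1.5701

Euler on (x,y): x_{n+1} = x_n + h·x', y_{n+1} = y_n + h·y'.
0.000000: (1.800000, -1.400000); f=(-1.400000, -1.134000) → (1.590000, -1.570100)
(x(0.15), y(0.15)) ≈ (1.5900, -1.5701)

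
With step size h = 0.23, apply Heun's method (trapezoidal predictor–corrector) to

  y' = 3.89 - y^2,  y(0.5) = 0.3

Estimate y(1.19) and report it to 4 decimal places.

1.7179

Heun: k1 = f(x_n, y_n); k2 = f(x_n + h, y_n + h·k1); y_{n+1} = y_n + (h/2)·(k1 + k2).
x=0.500000, y=0.300000:
  k1 = f(0.500000, 0.300000) = 3.800000
  k2 = f(0.730000, 1.174000) = 2.511724
  y ← 0.300000 + (0.23/2)·(3.800000 + 2.511724) = 1.025848
x=0.730000, y=1.025848:
  k1 = f(0.730000, 1.025848) = 2.837635
  k2 = f(0.960000, 1.678504) = 1.072623
  y ← 1.025848 + (0.23/2)·(2.837635 + 1.072623) = 1.475528
x=0.960000, y=1.475528:
  k1 = f(0.960000, 1.475528) = 1.712817
  k2 = f(1.190000, 1.869476) = 0.395060
  y ← 1.475528 + (0.23/2)·(1.712817 + 0.395060) = 1.717934
y(1.19) ≈ 1.7179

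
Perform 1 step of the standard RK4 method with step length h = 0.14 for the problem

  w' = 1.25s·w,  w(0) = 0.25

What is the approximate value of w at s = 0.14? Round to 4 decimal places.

0.2531

RK4: k1 = f(s_n, w_n); k2 = f(s_n + h/2, w_n + (h/2)·k1); k3 = f(s_n + h/2, w_n + (h/2)·k2); k4 = f(s_n + h, w_n + h·k3); w_{n+1} = w_n + (h/6)·(k1 + 2k2 + 2k3 + k4).
s=0.000000, w=0.250000:
  k1 = f(0.000000, 0.250000) = 0.000000
  k2 = f(0.070000, 0.250000) = 0.021875
  k3 = f(0.070000, 0.251531) = 0.022009
  k4 = f(0.140000, 0.253081) = 0.044289
  w ← 0.250000 + (0.14/6)·(k1 + 2k2 + 2k3 + k4) = 0.253081
w(0.14) ≈ 0.2531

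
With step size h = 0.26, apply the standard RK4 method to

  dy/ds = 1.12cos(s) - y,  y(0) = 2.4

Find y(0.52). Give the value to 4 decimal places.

RK4: k1 = f(s_n, y_n); k2 = f(s_n + h/2, y_n + (h/2)·k1); k3 = f(s_n + h/2, y_n + (h/2)·k2); k4 = f(s_n + h, y_n + h·k3); y_{n+1} = y_n + (h/6)·(k1 + 2k2 + 2k3 + k4).
s=0.000000, y=2.400000:
  k1 = f(0.000000, 2.400000) = -1.280000
  k2 = f(0.130000, 2.233600) = -1.123051
  k3 = f(0.130000, 2.254003) = -1.143454
  k4 = f(0.260000, 2.102702) = -1.020345
  y ← 2.400000 + (0.26/6)·(k1 + 2k2 + 2k3 + k4) = 2.103888
s=0.260000, y=2.103888:
  k1 = f(0.260000, 2.103888) = -1.021531
  k2 = f(0.390000, 1.971089) = -0.935191
  k3 = f(0.390000, 1.982313) = -0.946415
  k4 = f(0.520000, 1.857820) = -0.885863
  y ← 2.103888 + (0.26/6)·(k1 + 2k2 + 2k3 + k4) = 1.858162
y(0.52) ≈ 1.8582

1.8582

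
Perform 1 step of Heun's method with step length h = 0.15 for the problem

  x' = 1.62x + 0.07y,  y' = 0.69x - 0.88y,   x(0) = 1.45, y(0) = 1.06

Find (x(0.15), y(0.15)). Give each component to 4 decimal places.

1.8577, 1.0883

Heun on (x,y): k1 = f(t_n, state_n); k2 = f(t_n + h, state_n + h·k1); state_{n+1} = state_n + (h/2)·(k1 + k2).
0.000000: (1.450000, 1.060000)
  k1 = (2.423200, 0.067700)
  predictor → (1.813480, 1.070155)
  k2 = (3.012748, 0.309565)
  → (1.857696, 1.088295)
(x(0.15), y(0.15)) ≈ (1.8577, 1.0883)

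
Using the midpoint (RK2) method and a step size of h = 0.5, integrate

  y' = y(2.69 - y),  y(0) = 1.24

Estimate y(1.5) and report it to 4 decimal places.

2.5632

Midpoint: k1 = f(x_n, y_n); k2 = f(x_n + h/2, y_n + (h/2)·k1); y_{n+1} = y_n + h·k2.
x=0.000000, y=1.240000:
  k1 = f(0.000000, 1.240000) = 1.798000
  k2 = f(0.250000, 1.689500) = 1.690345
  y ← 1.240000 + 0.5·1.690345 = 2.085172
x=0.500000, y=2.085172:
  k1 = f(0.500000, 2.085172) = 1.261170
  k2 = f(0.750000, 2.400465) = 0.695019
  y ← 2.085172 + 0.5·0.695019 = 2.432682
x=1.000000, y=2.432682:
  k1 = f(1.000000, 2.432682) = 0.625973
  k2 = f(1.250000, 2.589175) = 0.261053
  y ← 2.432682 + 0.5·0.261053 = 2.563208
y(1.5) ≈ 2.5632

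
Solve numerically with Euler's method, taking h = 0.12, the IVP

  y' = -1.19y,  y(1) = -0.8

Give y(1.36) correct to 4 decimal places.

-0.5039

Euler: y_{n+1} = y_n + h·f(t_n, y_n).
t=1.000000, y=-0.800000: f=0.952000 → y ← -0.800000 + 0.12·0.952000 = -0.685760
t=1.120000, y=-0.685760: f=0.816054 → y ← -0.685760 + 0.12·0.816054 = -0.587833
t=1.240000, y=-0.587833: f=0.699522 → y ← -0.587833 + 0.12·0.699522 = -0.503891
y(1.36) ≈ -0.5039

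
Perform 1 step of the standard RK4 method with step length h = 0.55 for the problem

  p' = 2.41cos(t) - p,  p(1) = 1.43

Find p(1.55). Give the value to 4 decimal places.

1.0935

RK4: k1 = f(t_n, p_n); k2 = f(t_n + h/2, p_n + (h/2)·k1); k3 = f(t_n + h/2, p_n + (h/2)·k2); k4 = f(t_n + h, p_n + h·k3); p_{n+1} = p_n + (h/6)·(k1 + 2k2 + 2k3 + k4).
t=1.000000, p=1.430000:
  k1 = f(1.000000, 1.430000) = -0.127871
  k2 = f(1.275000, 1.394835) = -0.692316
  k3 = f(1.275000, 1.239613) = -0.537094
  k4 = f(1.550000, 1.134598) = -1.084483
  p ← 1.430000 + (0.55/6)·(k1 + 2k2 + 2k3 + k4) = 1.093476
p(1.55) ≈ 1.0935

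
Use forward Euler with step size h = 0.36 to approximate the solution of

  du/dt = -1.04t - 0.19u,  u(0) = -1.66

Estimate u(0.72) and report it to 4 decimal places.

-1.5755

Euler: u_{n+1} = u_n + h·f(t_n, u_n).
t=0.000000, u=-1.660000: f=0.315400 → u ← -1.660000 + 0.36·0.315400 = -1.546456
t=0.360000, u=-1.546456: f=-0.080573 → u ← -1.546456 + 0.36·(-0.080573) = -1.575462
u(0.72) ≈ -1.5755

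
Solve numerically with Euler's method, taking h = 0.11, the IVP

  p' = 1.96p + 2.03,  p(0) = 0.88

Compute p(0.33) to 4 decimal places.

Euler: p_{n+1} = p_n + h·f(x_n, p_n).
x=0.000000, p=0.880000: f=3.754800 → p ← 0.880000 + 0.11·3.754800 = 1.293028
x=0.110000, p=1.293028: f=4.564335 → p ← 1.293028 + 0.11·4.564335 = 1.795105
x=0.220000, p=1.795105: f=5.548405 → p ← 1.795105 + 0.11·5.548405 = 2.405429
p(0.33) ≈ 2.4054

2.4054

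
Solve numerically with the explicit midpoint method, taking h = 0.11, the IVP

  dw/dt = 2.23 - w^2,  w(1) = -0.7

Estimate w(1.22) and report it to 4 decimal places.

-0.2659

Midpoint: k1 = f(t_n, w_n); k2 = f(t_n + h/2, w_n + (h/2)·k1); w_{n+1} = w_n + h·k2.
t=1.000000, w=-0.700000:
  k1 = f(1.000000, -0.700000) = 1.740000
  k2 = f(1.055000, -0.604300) = 1.864822
  w ← -0.700000 + 0.11·1.864822 = -0.494870
t=1.110000, w=-0.494870:
  k1 = f(1.110000, -0.494870) = 1.985104
  k2 = f(1.165000, -0.385689) = 2.081244
  w ← -0.494870 + 0.11·2.081244 = -0.265933
w(1.22) ≈ -0.2659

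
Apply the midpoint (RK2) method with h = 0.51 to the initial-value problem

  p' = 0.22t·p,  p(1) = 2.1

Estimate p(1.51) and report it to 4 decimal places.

2.4123

Midpoint: k1 = f(t_n, p_n); k2 = f(t_n + h/2, p_n + (h/2)·k1); p_{n+1} = p_n + h·k2.
t=1.000000, p=2.100000:
  k1 = f(1.000000, 2.100000) = 0.462000
  k2 = f(1.255000, 2.217810) = 0.612337
  p ← 2.100000 + 0.51·0.612337 = 2.412292
p(1.51) ≈ 2.4123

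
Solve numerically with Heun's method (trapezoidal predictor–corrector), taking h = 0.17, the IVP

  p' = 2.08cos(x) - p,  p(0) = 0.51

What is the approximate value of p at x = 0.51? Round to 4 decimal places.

Heun: k1 = f(x_n, p_n); k2 = f(x_n + h, p_n + h·k1); p_{n+1} = p_n + (h/2)·(k1 + k2).
x=0.000000, p=0.510000:
  k1 = f(0.000000, 0.510000) = 1.570000
  k2 = f(0.170000, 0.776900) = 1.273116
  p ← 0.510000 + (0.17/2)·(1.570000 + 1.273116) = 0.751665
x=0.170000, p=0.751665:
  k1 = f(0.170000, 0.751665) = 1.298351
  k2 = f(0.340000, 0.972385) = 0.988545
  p ← 0.751665 + (0.17/2)·(1.298351 + 0.988545) = 0.946051
x=0.340000, p=0.946051:
  k1 = f(0.340000, 0.946051) = 1.014879
  k2 = f(0.510000, 1.118580) = 0.696728
  p ← 0.946051 + (0.17/2)·(1.014879 + 0.696728) = 1.091538
p(0.51) ≈ 1.0915

1.0915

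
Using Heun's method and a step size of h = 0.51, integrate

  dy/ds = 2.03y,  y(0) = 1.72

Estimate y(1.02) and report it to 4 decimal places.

Heun: k1 = f(s_n, y_n); k2 = f(s_n + h, y_n + h·k1); y_{n+1} = y_n + (h/2)·(k1 + k2).
s=0.000000, y=1.720000:
  k1 = f(0.000000, 1.720000) = 3.491600
  k2 = f(0.510000, 3.500716) = 7.106453
  y ← 1.720000 + (0.51/2)·(3.491600 + 7.106453) = 4.422504
s=0.510000, y=4.422504:
  k1 = f(0.510000, 4.422504) = 8.977682
  k2 = f(1.020000, 9.001122) = 18.272277
  y ← 4.422504 + (0.51/2)·(8.977682 + 18.272277) = 11.371243
y(1.02) ≈ 11.3712

11.3712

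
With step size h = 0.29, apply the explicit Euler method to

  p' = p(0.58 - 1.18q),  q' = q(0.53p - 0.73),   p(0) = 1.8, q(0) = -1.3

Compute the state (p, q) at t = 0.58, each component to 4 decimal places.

Euler on (p,q): p_{n+1} = p_n + h·p', q_{n+1} = q_n + h·q'.
0.000000: (1.800000, -1.300000); f=(3.805200, -0.291200) → (2.903508, -1.384448)
0.290000: (2.903508, -1.384448); f=(6.427347, -1.119824) → (4.767438, -1.709197)
(p(0.58), q(0.58)) ≈ (4.7674, -1.7092)

4.7674, -1.7092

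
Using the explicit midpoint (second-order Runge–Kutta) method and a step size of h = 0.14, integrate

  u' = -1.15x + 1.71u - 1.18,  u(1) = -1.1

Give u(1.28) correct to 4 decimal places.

Midpoint: k1 = f(x_n, u_n); k2 = f(x_n + h/2, u_n + (h/2)·k1); u_{n+1} = u_n + h·k2.
x=1.000000, u=-1.100000:
  k1 = f(1.000000, -1.100000) = -4.211000
  k2 = f(1.070000, -1.394770) = -4.795557
  u ← -1.100000 + 0.14·(-4.795557) = -1.771378
x=1.140000, u=-1.771378:
  k1 = f(1.140000, -1.771378) = -5.520056
  k2 = f(1.210000, -2.157782) = -6.261307
  u ← -1.771378 + 0.14·(-6.261307) = -2.647961
u(1.28) ≈ -2.6480

-2.6480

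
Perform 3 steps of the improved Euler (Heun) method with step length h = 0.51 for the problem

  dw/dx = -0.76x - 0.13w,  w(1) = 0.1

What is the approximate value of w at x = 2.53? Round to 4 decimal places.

-1.8108

Heun: k1 = f(x_n, w_n); k2 = f(x_n + h, w_n + h·k1); w_{n+1} = w_n + (h/2)·(k1 + k2).
x=1.000000, w=0.100000:
  k1 = f(1.000000, 0.100000) = -0.773000
  k2 = f(1.510000, -0.294230) = -1.109350
  w ← 0.100000 + (0.51/2)·(-0.773000 + (-1.109350)) = -0.379999
x=1.510000, w=-0.379999:
  k1 = f(1.510000, -0.379999) = -1.098200
  k2 = f(2.020000, -0.940081) = -1.412989
  w ← -0.379999 + (0.51/2)·(-1.098200 + (-1.412989)) = -1.020353
x=2.020000, w=-1.020353:
  k1 = f(2.020000, -1.020353) = -1.402554
  k2 = f(2.530000, -1.735655) = -1.697165
  w ← -1.020353 + (0.51/2)·(-1.402554 + (-1.697165)) = -1.810781
w(2.53) ≈ -1.8108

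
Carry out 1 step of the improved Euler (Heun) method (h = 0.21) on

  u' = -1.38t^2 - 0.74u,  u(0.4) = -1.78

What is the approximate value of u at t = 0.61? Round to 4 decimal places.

-1.5984

Heun: k1 = f(t_n, u_n); k2 = f(t_n + h, u_n + h·k1); u_{n+1} = u_n + (h/2)·(k1 + k2).
t=0.400000, u=-1.780000:
  k1 = f(0.400000, -1.780000) = 1.096400
  k2 = f(0.610000, -1.549756) = 0.633321
  u ← -1.780000 + (0.21/2)·(1.096400 + 0.633321) = -1.598379
u(0.61) ≈ -1.5984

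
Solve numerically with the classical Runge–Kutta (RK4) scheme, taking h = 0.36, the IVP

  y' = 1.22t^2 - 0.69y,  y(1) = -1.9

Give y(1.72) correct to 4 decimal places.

RK4: k1 = f(t_n, y_n); k2 = f(t_n + h/2, y_n + (h/2)·k1); k3 = f(t_n + h/2, y_n + (h/2)·k2); k4 = f(t_n + h, y_n + h·k3); y_{n+1} = y_n + (h/6)·(k1 + 2k2 + 2k3 + k4).
t=1.000000, y=-1.900000:
  k1 = f(1.000000, -1.900000) = 2.531000
  k2 = f(1.180000, -1.444420) = 2.695378
  k3 = f(1.180000, -1.414832) = 2.674962
  k4 = f(1.360000, -0.937014) = 2.903051
  y ← -1.900000 + (0.36/6)·(k1 + 2k2 + 2k3 + k4) = -0.929516
t=1.360000, y=-0.929516:
  k1 = f(1.360000, -0.929516) = 2.897878
  k2 = f(1.540000, -0.407898) = 3.174802
  k3 = f(1.540000, -0.358052) = 3.140408
  k4 = f(1.720000, 0.201031) = 3.470537
  y ← -0.929516 + (0.36/6)·(k1 + 2k2 + 2k3 + k4) = 0.210414
y(1.72) ≈ 0.2104

0.2104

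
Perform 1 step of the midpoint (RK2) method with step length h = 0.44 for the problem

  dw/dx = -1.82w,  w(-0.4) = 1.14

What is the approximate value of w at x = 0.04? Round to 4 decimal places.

0.5926

Midpoint: k1 = f(x_n, w_n); k2 = f(x_n + h/2, w_n + (h/2)·k1); w_{n+1} = w_n + h·k2.
x=-0.400000, w=1.140000:
  k1 = f(-0.400000, 1.140000) = -2.074800
  k2 = f(-0.180000, 0.683544) = -1.244050
  w ← 1.140000 + 0.44·(-1.244050) = 0.592618
w(0.04) ≈ 0.5926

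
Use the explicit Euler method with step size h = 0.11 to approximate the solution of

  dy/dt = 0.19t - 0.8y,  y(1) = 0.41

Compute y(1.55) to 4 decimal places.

Euler: y_{n+1} = y_n + h·f(t_n, y_n).
t=1.000000, y=0.410000: f=-0.138000 → y ← 0.410000 + 0.11·(-0.138000) = 0.394820
t=1.110000, y=0.394820: f=-0.104956 → y ← 0.394820 + 0.11·(-0.104956) = 0.383275
t=1.220000, y=0.383275: f=-0.074820 → y ← 0.383275 + 0.11·(-0.074820) = 0.375045
t=1.330000, y=0.375045: f=-0.047336 → y ← 0.375045 + 0.11·(-0.047336) = 0.369838
t=1.440000, y=0.369838: f=-0.022270 → y ← 0.369838 + 0.11·(-0.022270) = 0.367388
y(1.55) ≈ 0.3674

0.3674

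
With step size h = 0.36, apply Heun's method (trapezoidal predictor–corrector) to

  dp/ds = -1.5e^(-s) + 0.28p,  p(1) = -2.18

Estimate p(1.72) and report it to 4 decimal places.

Heun: k1 = f(s_n, p_n); k2 = f(s_n + h, p_n + h·k1); p_{n+1} = p_n + (h/2)·(k1 + k2).
s=1.000000, p=-2.180000:
  k1 = f(1.000000, -2.180000) = -1.162219
  k2 = f(1.360000, -2.598399) = -1.112543
  p ← -2.180000 + (0.36/2)·(-1.162219 + (-1.112543)) = -2.589457
s=1.360000, p=-2.589457:
  k1 = f(1.360000, -2.589457) = -1.110039
  k2 = f(1.720000, -2.989071) = -1.105539
  p ← -2.589457 + (0.36/2)·(-1.110039 + (-1.105539)) = -2.988261
p(1.72) ≈ -2.9883

-2.9883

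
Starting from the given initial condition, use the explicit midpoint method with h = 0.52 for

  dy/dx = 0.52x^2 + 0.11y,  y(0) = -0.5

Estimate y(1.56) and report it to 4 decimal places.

Midpoint: k1 = f(x_n, y_n); k2 = f(x_n + h/2, y_n + (h/2)·k1); y_{n+1} = y_n + h·k2.
x=0.000000, y=-0.500000:
  k1 = f(0.000000, -0.500000) = -0.055000
  k2 = f(0.260000, -0.514300) = -0.021421
  y ← -0.500000 + 0.52·(-0.021421) = -0.511139
x=0.520000, y=-0.511139:
  k1 = f(0.520000, -0.511139) = 0.084383
  k2 = f(0.780000, -0.489199) = 0.262556
  y ← -0.511139 + 0.52·0.262556 = -0.374610
x=1.040000, y=-0.374610:
  k1 = f(1.040000, -0.374610) = 0.521225
  k2 = f(1.300000, -0.239091) = 0.852500
  y ← -0.374610 + 0.52·0.852500 = 0.068690
y(1.56) ≈ 0.0687

0.0687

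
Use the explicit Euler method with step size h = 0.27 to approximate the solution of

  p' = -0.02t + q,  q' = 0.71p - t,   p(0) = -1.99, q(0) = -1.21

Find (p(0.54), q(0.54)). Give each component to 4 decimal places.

-2.7479, -2.1085

Euler on (p,q): p_{n+1} = p_n + h·p', q_{n+1} = q_n + h·q'.
0.000000: (-1.990000, -1.210000); f=(-1.210000, -1.412900) → (-2.316700, -1.591483)
0.270000: (-2.316700, -1.591483); f=(-1.596883, -1.914857) → (-2.747858, -2.108494)
(p(0.54), q(0.54)) ≈ (-2.7479, -2.1085)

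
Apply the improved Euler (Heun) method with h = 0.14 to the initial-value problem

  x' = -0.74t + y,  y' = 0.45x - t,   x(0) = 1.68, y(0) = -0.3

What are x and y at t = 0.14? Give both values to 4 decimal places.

Heun on (x,y): k1 = f(t_n, state_n); k2 = f(t_n + h, state_n + h·k1); state_{n+1} = state_n + (h/2)·(k1 + k2).
0.000000: (1.680000, -0.300000)
  k1 = (-0.300000, 0.756000)
  predictor → (1.638000, -0.194160)
  k2 = (-0.297760, 0.597100)
  → (1.638157, -0.205283)
(x(0.14), y(0.14)) ≈ (1.6382, -0.2053)

1.6382, -0.2053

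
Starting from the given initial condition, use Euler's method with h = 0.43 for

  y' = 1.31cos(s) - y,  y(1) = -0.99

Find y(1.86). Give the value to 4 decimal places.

-0.0691

Euler: y_{n+1} = y_n + h·f(s_n, y_n).
s=1.000000, y=-0.990000: f=1.697796 → y ← -0.990000 + 0.43·1.697796 = -0.259948
s=1.430000, y=-0.259948: f=0.443782 → y ← -0.259948 + 0.43·0.443782 = -0.069121
y(1.86) ≈ -0.0691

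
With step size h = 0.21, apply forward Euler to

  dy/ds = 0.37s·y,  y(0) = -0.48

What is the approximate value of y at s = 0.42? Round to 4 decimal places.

-0.4878

Euler: y_{n+1} = y_n + h·f(s_n, y_n).
s=0.000000, y=-0.480000: f=0.000000 → y ← -0.480000 + 0.21·0.000000 = -0.480000
s=0.210000, y=-0.480000: f=-0.037296 → y ← -0.480000 + 0.21·(-0.037296) = -0.487832
y(0.42) ≈ -0.4878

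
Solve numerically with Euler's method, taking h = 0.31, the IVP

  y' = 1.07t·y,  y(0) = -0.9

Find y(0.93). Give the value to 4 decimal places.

-1.1967

Euler: y_{n+1} = y_n + h·f(t_n, y_n).
t=0.000000, y=-0.900000: f=0.000000 → y ← -0.900000 + 0.31·0.000000 = -0.900000
t=0.310000, y=-0.900000: f=-0.298530 → y ← -0.900000 + 0.31·(-0.298530) = -0.992544
t=0.620000, y=-0.992544: f=-0.658454 → y ← -0.992544 + 0.31·(-0.658454) = -1.196665
y(0.93) ≈ -1.1967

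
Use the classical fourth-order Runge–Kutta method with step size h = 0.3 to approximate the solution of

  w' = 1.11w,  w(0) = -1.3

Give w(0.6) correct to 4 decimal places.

-2.5302

RK4: k1 = f(t_n, w_n); k2 = f(t_n + h/2, w_n + (h/2)·k1); k3 = f(t_n + h/2, w_n + (h/2)·k2); k4 = f(t_n + h, w_n + h·k3); w_{n+1} = w_n + (h/6)·(k1 + 2k2 + 2k3 + k4).
t=0.000000, w=-1.300000:
  k1 = f(0.000000, -1.300000) = -1.443000
  k2 = f(0.150000, -1.516450) = -1.683260
  k3 = f(0.150000, -1.552489) = -1.723263
  k4 = f(0.300000, -1.816979) = -2.016846
  w ← -1.300000 + (0.3/6)·(k1 + 2k2 + 2k3 + k4) = -1.813645
t=0.300000, w=-1.813645:
  k1 = f(0.300000, -1.813645) = -2.013145
  k2 = f(0.450000, -2.115616) = -2.348334
  k3 = f(0.450000, -2.165895) = -2.404143
  k4 = f(0.600000, -2.534887) = -2.813725
  w ← -1.813645 + (0.3/6)·(k1 + 2k2 + 2k3 + k4) = -2.530236
w(0.6) ≈ -2.5302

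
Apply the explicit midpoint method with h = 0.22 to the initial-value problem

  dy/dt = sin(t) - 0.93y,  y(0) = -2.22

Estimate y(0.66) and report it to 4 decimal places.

-1.0320

Midpoint: k1 = f(t_n, y_n); k2 = f(t_n + h/2, y_n + (h/2)·k1); y_{n+1} = y_n + h·k2.
t=0.000000, y=-2.220000:
  k1 = f(0.000000, -2.220000) = 2.064600
  k2 = f(0.110000, -1.992894) = 1.963170
  y ← -2.220000 + 0.22·1.963170 = -1.788103
t=0.220000, y=-1.788103:
  k1 = f(0.220000, -1.788103) = 1.881165
  k2 = f(0.330000, -1.581175) = 1.794535
  y ← -1.788103 + 0.22·1.794535 = -1.393305
t=0.440000, y=-1.393305:
  k1 = f(0.440000, -1.393305) = 1.721713
  k2 = f(0.550000, -1.203916) = 1.642330
  y ← -1.393305 + 0.22·1.642330 = -1.031992
y(0.66) ≈ -1.0320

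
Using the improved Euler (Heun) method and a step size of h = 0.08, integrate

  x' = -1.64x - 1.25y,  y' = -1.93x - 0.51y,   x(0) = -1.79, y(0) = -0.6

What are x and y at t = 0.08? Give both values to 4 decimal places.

-1.5295, -0.3280

Heun on (x,y): k1 = f(t_n, state_n); k2 = f(t_n + h, state_n + h·k1); state_{n+1} = state_n + (h/2)·(k1 + k2).
0.000000: (-1.790000, -0.600000)
  k1 = (3.685600, 3.760700)
  predictor → (-1.495152, -0.299144)
  k2 = (2.825979, 3.038207)
  → (-1.529537, -0.328044)
(x(0.08), y(0.08)) ≈ (-1.5295, -0.3280)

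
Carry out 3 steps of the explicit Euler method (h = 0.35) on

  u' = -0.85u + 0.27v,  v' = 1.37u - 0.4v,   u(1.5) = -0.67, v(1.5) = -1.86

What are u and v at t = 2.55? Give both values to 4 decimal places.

Euler on (u,v): u_{n+1} = u_n + h·u', v_{n+1} = v_n + h·v'.
1.500000: (-0.670000, -1.860000); f=(0.067300, -0.173900) → (-0.646445, -1.920865)
1.850000: (-0.646445, -1.920865); f=(0.030845, -0.117284) → (-0.635649, -1.961914)
2.200000: (-0.635649, -1.961914); f=(0.010585, -0.086074) → (-0.631945, -1.992040)
(u(2.55), v(2.55)) ≈ (-0.6319, -1.9920)

-0.6319, -1.9920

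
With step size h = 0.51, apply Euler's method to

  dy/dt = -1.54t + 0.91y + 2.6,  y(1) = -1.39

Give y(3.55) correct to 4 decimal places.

Euler: y_{n+1} = y_n + h·f(t_n, y_n).
t=1.000000, y=-1.390000: f=-0.204900 → y ← -1.390000 + 0.51·(-0.204900) = -1.494499
t=1.510000, y=-1.494499: f=-1.085394 → y ← -1.494499 + 0.51·(-1.085394) = -2.048050
t=2.020000, y=-2.048050: f=-2.374525 → y ← -2.048050 + 0.51·(-2.374525) = -3.259058
t=2.530000, y=-3.259058: f=-4.261943 → y ← -3.259058 + 0.51·(-4.261943) = -5.432649
t=3.040000, y=-5.432649: f=-7.025310 → y ← -5.432649 + 0.51·(-7.025310) = -9.015557
y(3.55) ≈ -9.0156

-9.0156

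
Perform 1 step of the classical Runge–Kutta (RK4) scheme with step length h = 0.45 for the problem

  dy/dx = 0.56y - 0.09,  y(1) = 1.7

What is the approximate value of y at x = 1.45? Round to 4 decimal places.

2.1411

RK4: k1 = f(x_n, y_n); k2 = f(x_n + h/2, y_n + (h/2)·k1); k3 = f(x_n + h/2, y_n + (h/2)·k2); k4 = f(x_n + h, y_n + h·k3); y_{n+1} = y_n + (h/6)·(k1 + 2k2 + 2k3 + k4).
x=1.000000, y=1.700000:
  k1 = f(1.000000, 1.700000) = 0.862000
  k2 = f(1.225000, 1.893950) = 0.970612
  k3 = f(1.225000, 1.918388) = 0.984297
  k4 = f(1.450000, 2.142934) = 1.110043
  y ← 1.700000 + (0.45/6)·(k1 + 2k2 + 2k3 + k4) = 2.141140
y(1.45) ≈ 2.1411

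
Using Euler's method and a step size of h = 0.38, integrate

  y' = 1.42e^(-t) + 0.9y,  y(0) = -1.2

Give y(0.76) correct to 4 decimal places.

-1.0680

Euler: y_{n+1} = y_n + h·f(t_n, y_n).
t=0.000000, y=-1.200000: f=0.340000 → y ← -1.200000 + 0.38·0.340000 = -1.070800
t=0.380000, y=-1.070800: f=0.007363 → y ← -1.070800 + 0.38·0.007363 = -1.068002
y(0.76) ≈ -1.0680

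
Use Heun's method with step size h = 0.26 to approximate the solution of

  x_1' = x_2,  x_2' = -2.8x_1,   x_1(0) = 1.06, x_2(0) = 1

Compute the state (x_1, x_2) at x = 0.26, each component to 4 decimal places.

1.2197, 0.1337

Heun on (x_1,x_2): k1 = f(x_n, state_n); k2 = f(x_n + h, state_n + h·k1); state_{n+1} = state_n + (h/2)·(k1 + k2).
0.000000: (1.060000, 1.000000)
  k1 = (1.000000, -2.968000)
  predictor → (1.320000, 0.228320)
  k2 = (0.228320, -3.696000)
  → (1.219682, 0.133680)
(x_1(0.26), x_2(0.26)) ≈ (1.2197, 0.1337)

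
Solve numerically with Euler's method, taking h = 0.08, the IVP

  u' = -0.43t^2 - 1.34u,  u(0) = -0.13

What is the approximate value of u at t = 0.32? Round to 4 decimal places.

Euler: u_{n+1} = u_n + h·f(t_n, u_n).
t=0.000000, u=-0.130000: f=0.174200 → u ← -0.130000 + 0.08·0.174200 = -0.116064
t=0.080000, u=-0.116064: f=0.152774 → u ← -0.116064 + 0.08·0.152774 = -0.103842
t=0.160000, u=-0.103842: f=0.128140 → u ← -0.103842 + 0.08·0.128140 = -0.093591
t=0.240000, u=-0.093591: f=0.100644 → u ← -0.093591 + 0.08·0.100644 = -0.085539
u(0.32) ≈ -0.0855

-0.0855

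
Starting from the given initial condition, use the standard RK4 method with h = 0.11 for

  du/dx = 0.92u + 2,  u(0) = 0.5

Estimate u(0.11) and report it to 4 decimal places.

RK4: k1 = f(x_n, u_n); k2 = f(x_n + h/2, u_n + (h/2)·k1); k3 = f(x_n + h/2, u_n + (h/2)·k2); k4 = f(x_n + h, u_n + h·k3); u_{n+1} = u_n + (h/6)·(k1 + 2k2 + 2k3 + k4).
x=0.000000, u=0.500000:
  k1 = f(0.000000, 0.500000) = 2.460000
  k2 = f(0.055000, 0.635300) = 2.584476
  k3 = f(0.055000, 0.642146) = 2.590774
  k4 = f(0.110000, 0.784985) = 2.722186
  u ← 0.500000 + (0.11/6)·(k1 + 2k2 + 2k3 + k4) = 0.784766
u(0.11) ≈ 0.7848

0.7848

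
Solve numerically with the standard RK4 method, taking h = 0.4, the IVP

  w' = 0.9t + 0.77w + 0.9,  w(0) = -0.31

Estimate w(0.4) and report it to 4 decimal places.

RK4: k1 = f(t_n, w_n); k2 = f(t_n + h/2, w_n + (h/2)·k1); k3 = f(t_n + h/2, w_n + (h/2)·k2); k4 = f(t_n + h, w_n + h·k3); w_{n+1} = w_n + (h/6)·(k1 + 2k2 + 2k3 + k4).
t=0.000000, w=-0.310000:
  k1 = f(0.000000, -0.310000) = 0.661300
  k2 = f(0.200000, -0.177740) = 0.943140
  k3 = f(0.200000, -0.121372) = 0.986544
  k4 = f(0.400000, 0.084617) = 1.325155
  w ← -0.310000 + (0.4/6)·(k1 + 2k2 + 2k3 + k4) = 0.079722
w(0.4) ≈ 0.0797

0.0797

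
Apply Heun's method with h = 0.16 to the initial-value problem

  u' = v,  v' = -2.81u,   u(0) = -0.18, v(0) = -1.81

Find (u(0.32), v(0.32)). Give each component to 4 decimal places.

Heun on (u,v): k1 = f(x_n, state_n); k2 = f(x_n + h, state_n + h·k1); state_{n+1} = state_n + (h/2)·(k1 + k2).
0.000000: (-0.180000, -1.810000)
  k1 = (-1.810000, 0.505800)
  predictor → (-0.469600, -1.729072)
  k2 = (-1.729072, 1.319576)
  → (-0.463126, -1.663970)
0.160000: (-0.463126, -1.663970)
  k1 = (-1.663970, 1.301383)
  predictor → (-0.729361, -1.455749)
  k2 = (-1.455749, 2.049504)
  → (-0.712703, -1.395899)
(u(0.32), v(0.32)) ≈ (-0.7127, -1.3959)

-0.7127, -1.3959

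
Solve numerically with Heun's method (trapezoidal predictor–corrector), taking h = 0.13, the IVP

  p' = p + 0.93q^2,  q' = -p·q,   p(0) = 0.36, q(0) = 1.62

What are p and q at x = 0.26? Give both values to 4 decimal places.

1.1031, 1.3395

Heun on (p,q): k1 = f(x_n, state_n); k2 = f(x_n + h, state_n + h·k1); state_{n+1} = state_n + (h/2)·(k1 + k2).
0.000000: (0.360000, 1.620000)
  k1 = (2.800692, -0.583200)
  predictor → (0.724090, 1.544184)
  k2 = (2.941679, -1.118128)
  → (0.733254, 1.509414)
0.130000: (0.733254, 1.509414)
  k1 = (2.852101, -1.106784)
  predictor → (1.104027, 1.365532)
  k2 = (2.838177, -1.507584)
  → (1.103122, 1.339480)
(p(0.26), q(0.26)) ≈ (1.1031, 1.3395)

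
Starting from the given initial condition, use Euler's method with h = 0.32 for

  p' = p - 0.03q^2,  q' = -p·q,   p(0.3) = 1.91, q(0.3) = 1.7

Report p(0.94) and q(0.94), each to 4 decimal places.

3.2872, 0.1336

Euler on (p,q): p_{n+1} = p_n + h·p', q_{n+1} = q_n + h·q'.
0.300000: (1.910000, 1.700000); f=(1.823300, -3.247000) → (2.493456, 0.660960)
0.620000: (2.493456, 0.660960); f=(2.480350, -1.648075) → (3.287168, 0.133576)
(p(0.94), q(0.94)) ≈ (3.2872, 0.1336)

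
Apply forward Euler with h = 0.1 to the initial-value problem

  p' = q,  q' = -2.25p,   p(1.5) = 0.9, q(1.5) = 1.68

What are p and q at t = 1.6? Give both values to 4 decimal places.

Euler on (p,q): p_{n+1} = p_n + h·p', q_{n+1} = q_n + h·q'.
1.500000: (0.900000, 1.680000); f=(1.680000, -2.025000) → (1.068000, 1.477500)
(p(1.6), q(1.6)) ≈ (1.0680, 1.4775)

1.0680, 1.4775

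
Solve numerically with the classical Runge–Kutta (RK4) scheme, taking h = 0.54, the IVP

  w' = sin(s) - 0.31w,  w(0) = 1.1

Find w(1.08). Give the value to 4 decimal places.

RK4: k1 = f(s_n, w_n); k2 = f(s_n + h/2, w_n + (h/2)·k1); k3 = f(s_n + h/2, w_n + (h/2)·k2); k4 = f(s_n + h, w_n + h·k3); w_{n+1} = w_n + (h/6)·(k1 + 2k2 + 2k3 + k4).
s=0.000000, w=1.100000:
  k1 = f(0.000000, 1.100000) = -0.341000
  k2 = f(0.270000, 1.007930) = -0.045727
  k3 = f(0.270000, 1.087654) = -0.070441
  k4 = f(0.540000, 1.061962) = 0.184928
  w ← 1.100000 + (0.54/6)·(k1 + 2k2 + 2k3 + k4) = 1.065043
s=0.540000, w=1.065043:
  k1 = f(0.540000, 1.065043) = 0.183973
  k2 = f(0.810000, 1.114716) = 0.378725
  k3 = f(0.810000, 1.167299) = 0.362424
  k4 = f(1.080000, 1.260752) = 0.491125
  w ← 1.065043 + (0.54/6)·(k1 + 2k2 + 2k3 + k4) = 1.259209
w(1.08) ≈ 1.2592

1.2592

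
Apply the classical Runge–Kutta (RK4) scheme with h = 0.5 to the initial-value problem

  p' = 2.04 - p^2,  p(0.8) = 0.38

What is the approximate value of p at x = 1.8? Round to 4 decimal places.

1.3247

RK4: k1 = f(x_n, p_n); k2 = f(x_n + h/2, p_n + (h/2)·k1); k3 = f(x_n + h/2, p_n + (h/2)·k2); k4 = f(x_n + h, p_n + h·k3); p_{n+1} = p_n + (h/6)·(k1 + 2k2 + 2k3 + k4).
x=0.800000, p=0.380000:
  k1 = f(0.800000, 0.380000) = 1.895600
  k2 = f(1.050000, 0.853900) = 1.310855
  k3 = f(1.050000, 0.707714) = 1.539141
  k4 = f(1.300000, 1.149571) = 0.718487
  p ← 0.380000 + (0.5/6)·(k1 + 2k2 + 2k3 + k4) = 1.072840
x=1.300000, p=1.072840:
  k1 = f(1.300000, 1.072840) = 0.889014
  k2 = f(1.550000, 1.295094) = 0.362733
  k3 = f(1.550000, 1.163523) = 0.686214
  k4 = f(1.800000, 1.415947) = 0.035094
  p ← 1.072840 + (0.5/6)·(k1 + 2k2 + 2k3 + k4) = 1.324673
p(1.8) ≈ 1.3247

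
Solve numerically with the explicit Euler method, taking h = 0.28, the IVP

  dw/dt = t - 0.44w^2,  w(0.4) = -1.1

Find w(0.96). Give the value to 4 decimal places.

-1.1060

Euler: w_{n+1} = w_n + h·f(t_n, w_n).
t=0.400000, w=-1.100000: f=-0.132400 → w ← -1.100000 + 0.28·(-0.132400) = -1.137072
t=0.680000, w=-1.137072: f=0.111110 → w ← -1.137072 + 0.28·0.111110 = -1.105961
w(0.96) ≈ -1.1060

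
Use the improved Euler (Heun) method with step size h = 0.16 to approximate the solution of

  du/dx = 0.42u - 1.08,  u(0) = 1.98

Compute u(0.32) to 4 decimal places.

Heun: k1 = f(x_n, u_n); k2 = f(x_n + h, u_n + h·k1); u_{n+1} = u_n + (h/2)·(k1 + k2).
x=0.000000, u=1.980000:
  k1 = f(0.000000, 1.980000) = -0.248400
  k2 = f(0.160000, 1.940256) = -0.265092
  u ← 1.980000 + (0.16/2)·(-0.248400 + (-0.265092)) = 1.938921
x=0.160000, u=1.938921:
  k1 = f(0.160000, 1.938921) = -0.265653
  k2 = f(0.320000, 1.896416) = -0.283505
  u ← 1.938921 + (0.16/2)·(-0.265653 + (-0.283505)) = 1.894988
u(0.32) ≈ 1.8950

1.8950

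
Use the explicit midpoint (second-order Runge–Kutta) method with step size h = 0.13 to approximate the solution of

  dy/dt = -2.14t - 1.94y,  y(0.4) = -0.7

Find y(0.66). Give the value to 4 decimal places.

-0.6623

Midpoint: k1 = f(t_n, y_n); k2 = f(t_n + h/2, y_n + (h/2)·k1); y_{n+1} = y_n + h·k2.
t=0.400000, y=-0.700000:
  k1 = f(0.400000, -0.700000) = 0.502000
  k2 = f(0.465000, -0.667370) = 0.299598
  y ← -0.700000 + 0.13·0.299598 = -0.661052
t=0.530000, y=-0.661052:
  k1 = f(0.530000, -0.661052) = 0.148241
  k2 = f(0.595000, -0.651417) = -0.009552
  y ← -0.661052 + 0.13·(-0.009552) = -0.662294
y(0.66) ≈ -0.6623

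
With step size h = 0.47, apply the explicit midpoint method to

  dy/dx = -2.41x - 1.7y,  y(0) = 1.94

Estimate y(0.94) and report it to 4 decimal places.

Midpoint: k1 = f(x_n, y_n); k2 = f(x_n + h/2, y_n + (h/2)·k1); y_{n+1} = y_n + h·k2.
x=0.000000, y=1.940000:
  k1 = f(0.000000, 1.940000) = -3.298000
  k2 = f(0.235000, 1.164970) = -2.546799
  y ← 1.940000 + 0.47·(-2.546799) = 0.743004
x=0.470000, y=0.743004:
  k1 = f(0.470000, 0.743004) = -2.395808
  k2 = f(0.705000, 0.179990) = -2.005032
  y ← 0.743004 + 0.47·(-2.005032) = -0.199361
y(0.94) ≈ -0.1994

-0.1994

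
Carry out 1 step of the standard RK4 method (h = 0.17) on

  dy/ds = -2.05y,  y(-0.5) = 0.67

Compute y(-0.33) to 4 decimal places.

0.4729

RK4: k1 = f(s_n, y_n); k2 = f(s_n + h/2, y_n + (h/2)·k1); k3 = f(s_n + h/2, y_n + (h/2)·k2); k4 = f(s_n + h, y_n + h·k3); y_{n+1} = y_n + (h/6)·(k1 + 2k2 + 2k3 + k4).
s=-0.500000, y=0.670000:
  k1 = f(-0.500000, 0.670000) = -1.373500
  k2 = f(-0.415000, 0.553253) = -1.134168
  k3 = f(-0.415000, 0.573596) = -1.175871
  k4 = f(-0.330000, 0.470102) = -0.963709
  y ← 0.670000 + (0.17/6)·(k1 + 2k2 + 2k3 + k4) = 0.472877
y(-0.33) ≈ 0.4729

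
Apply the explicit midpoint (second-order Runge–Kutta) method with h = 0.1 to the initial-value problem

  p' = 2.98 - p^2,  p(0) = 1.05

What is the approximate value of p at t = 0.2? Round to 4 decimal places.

1.3482

Midpoint: k1 = f(t_n, p_n); k2 = f(t_n + h/2, p_n + (h/2)·k1); p_{n+1} = p_n + h·k2.
t=0.000000, p=1.050000:
  k1 = f(0.000000, 1.050000) = 1.877500
  k2 = f(0.050000, 1.143875) = 1.671550
  p ← 1.050000 + 0.1·1.671550 = 1.217155
t=0.100000, p=1.217155:
  k1 = f(0.100000, 1.217155) = 1.498534
  k2 = f(0.150000, 1.292082) = 1.310525
  p ← 1.217155 + 0.1·1.310525 = 1.348207
p(0.2) ≈ 1.3482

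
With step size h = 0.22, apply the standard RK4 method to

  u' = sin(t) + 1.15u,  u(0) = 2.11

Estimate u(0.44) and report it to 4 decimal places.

RK4: k1 = f(t_n, u_n); k2 = f(t_n + h/2, u_n + (h/2)·k1); k3 = f(t_n + h/2, u_n + (h/2)·k2); k4 = f(t_n + h, u_n + h·k3); u_{n+1} = u_n + (h/6)·(k1 + 2k2 + 2k3 + k4).
t=0.000000, u=2.110000:
  k1 = f(0.000000, 2.110000) = 2.426500
  k2 = f(0.110000, 2.376915) = 2.843231
  k3 = f(0.110000, 2.422755) = 2.895947
  k4 = f(0.220000, 2.747108) = 3.377404
  u ← 2.110000 + (0.22/6)·(k1 + 2k2 + 2k3 + k4) = 2.743683
t=0.220000, u=2.743683:
  k1 = f(0.220000, 2.743683) = 3.373465
  k2 = f(0.330000, 3.114764) = 3.906022
  k3 = f(0.330000, 3.173345) = 3.973390
  k4 = f(0.440000, 3.617829) = 4.586442
  u ← 2.743683 + (0.22/6)·(k1 + 2k2 + 2k3 + k4) = 3.613370
u(0.44) ≈ 3.6134

3.6134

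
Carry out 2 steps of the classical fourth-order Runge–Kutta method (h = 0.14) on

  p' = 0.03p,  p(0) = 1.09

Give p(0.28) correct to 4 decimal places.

1.0992

RK4: k1 = f(t_n, p_n); k2 = f(t_n + h/2, p_n + (h/2)·k1); k3 = f(t_n + h/2, p_n + (h/2)·k2); k4 = f(t_n + h, p_n + h·k3); p_{n+1} = p_n + (h/6)·(k1 + 2k2 + 2k3 + k4).
t=0.000000, p=1.090000:
  k1 = f(0.000000, 1.090000) = 0.032700
  k2 = f(0.070000, 1.092289) = 0.032769
  k3 = f(0.070000, 1.092294) = 0.032769
  k4 = f(0.140000, 1.094588) = 0.032838
  p ← 1.090000 + (0.14/6)·(k1 + 2k2 + 2k3 + k4) = 1.094588
t=0.140000, p=1.094588:
  k1 = f(0.140000, 1.094588) = 0.032838
  k2 = f(0.210000, 1.096886) = 0.032907
  k3 = f(0.210000, 1.096891) = 0.032907
  k4 = f(0.280000, 1.099195) = 0.032976
  p ← 1.094588 + (0.14/6)·(k1 + 2k2 + 2k3 + k4) = 1.099195
p(0.28) ≈ 1.0992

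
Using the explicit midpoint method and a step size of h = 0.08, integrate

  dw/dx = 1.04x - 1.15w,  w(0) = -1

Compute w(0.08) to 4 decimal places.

Midpoint: k1 = f(x_n, w_n); k2 = f(x_n + h/2, w_n + (h/2)·k1); w_{n+1} = w_n + h·k2.
x=0.000000, w=-1.000000:
  k1 = f(0.000000, -1.000000) = 1.150000
  k2 = f(0.040000, -0.954000) = 1.138700
  w ← -1.000000 + 0.08·1.138700 = -0.908904
w(0.08) ≈ -0.9089

-0.9089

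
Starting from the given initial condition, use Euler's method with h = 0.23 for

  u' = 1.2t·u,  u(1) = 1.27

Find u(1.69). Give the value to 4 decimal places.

Euler: u_{n+1} = u_n + h·f(t_n, u_n).
t=1.000000, u=1.270000: f=1.524000 → u ← 1.270000 + 0.23·1.524000 = 1.620520
t=1.230000, u=1.620520: f=2.391888 → u ← 1.620520 + 0.23·2.391888 = 2.170654
t=1.460000, u=2.170654: f=3.802986 → u ← 2.170654 + 0.23·3.802986 = 3.045341
u(1.69) ≈ 3.0453

3.0453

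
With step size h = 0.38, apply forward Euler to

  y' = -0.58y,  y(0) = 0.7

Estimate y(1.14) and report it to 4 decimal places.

Euler: y_{n+1} = y_n + h·f(t_n, y_n).
t=0.000000, y=0.700000: f=-0.406000 → y ← 0.700000 + 0.38·(-0.406000) = 0.545720
t=0.380000, y=0.545720: f=-0.316518 → y ← 0.545720 + 0.38·(-0.316518) = 0.425443
t=0.760000, y=0.425443: f=-0.246757 → y ← 0.425443 + 0.38·(-0.246757) = 0.331676
y(1.14) ≈ 0.3317

0.3317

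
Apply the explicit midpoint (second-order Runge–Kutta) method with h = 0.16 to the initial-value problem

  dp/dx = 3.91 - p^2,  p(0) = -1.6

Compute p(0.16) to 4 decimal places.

Midpoint: k1 = f(x_n, p_n); k2 = f(x_n + h/2, p_n + (h/2)·k1); p_{n+1} = p_n + h·k2.
x=0.000000, p=-1.600000:
  k1 = f(0.000000, -1.600000) = 1.350000
  k2 = f(0.080000, -1.492000) = 1.683936
  p ← -1.600000 + 0.16·1.683936 = -1.330570
p(0.16) ≈ -1.3306

-1.3306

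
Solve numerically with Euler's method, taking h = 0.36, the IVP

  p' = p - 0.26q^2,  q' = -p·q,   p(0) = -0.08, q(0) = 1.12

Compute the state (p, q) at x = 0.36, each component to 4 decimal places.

Euler on (p,q): p_{n+1} = p_n + h·p', q_{n+1} = q_n + h·q'.
0.000000: (-0.080000, 1.120000); f=(-0.406144, 0.089600) → (-0.226212, 1.152256)
(p(0.36), q(0.36)) ≈ (-0.2262, 1.1523)

-0.2262, 1.1523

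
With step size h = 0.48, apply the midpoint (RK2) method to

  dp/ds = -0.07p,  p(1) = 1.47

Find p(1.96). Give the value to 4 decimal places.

Midpoint: k1 = f(s_n, p_n); k2 = f(s_n + h/2, p_n + (h/2)·k1); p_{n+1} = p_n + h·k2.
s=1.000000, p=1.470000:
  k1 = f(1.000000, 1.470000) = -0.102900
  k2 = f(1.240000, 1.445304) = -0.101171
  p ← 1.470000 + 0.48·(-0.101171) = 1.421438
s=1.480000, p=1.421438:
  k1 = f(1.480000, 1.421438) = -0.099501
  k2 = f(1.720000, 1.397558) = -0.097829
  p ← 1.421438 + 0.48·(-0.097829) = 1.374480
p(1.96) ≈ 1.3745

1.3745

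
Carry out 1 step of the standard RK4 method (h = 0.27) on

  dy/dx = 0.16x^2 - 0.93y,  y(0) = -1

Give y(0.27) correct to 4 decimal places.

-0.7770

RK4: k1 = f(x_n, y_n); k2 = f(x_n + h/2, y_n + (h/2)·k1); k3 = f(x_n + h/2, y_n + (h/2)·k2); k4 = f(x_n + h, y_n + h·k3); y_{n+1} = y_n + (h/6)·(k1 + 2k2 + 2k3 + k4).
x=0.000000, y=-1.000000:
  k1 = f(0.000000, -1.000000) = 0.930000
  k2 = f(0.135000, -0.874450) = 0.816155
  k3 = f(0.135000, -0.889819) = 0.830448
  k4 = f(0.270000, -0.775779) = 0.733139
  y ← -1.000000 + (0.27/6)·(k1 + 2k2 + 2k3 + k4) = -0.776965
y(0.27) ≈ -0.7770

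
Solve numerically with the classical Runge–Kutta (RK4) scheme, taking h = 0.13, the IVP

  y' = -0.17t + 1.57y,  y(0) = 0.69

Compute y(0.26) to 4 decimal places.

RK4: k1 = f(t_n, y_n); k2 = f(t_n + h/2, y_n + (h/2)·k1); k3 = f(t_n + h/2, y_n + (h/2)·k2); k4 = f(t_n + h, y_n + h·k3); y_{n+1} = y_n + (h/6)·(k1 + 2k2 + 2k3 + k4).
t=0.000000, y=0.690000:
  k1 = f(0.000000, 0.690000) = 1.083300
  k2 = f(0.065000, 0.760414) = 1.182801
  k3 = f(0.065000, 0.766882) = 1.192955
  k4 = f(0.130000, 0.845084) = 1.304682
  y ← 0.690000 + (0.13/6)·(k1 + 2k2 + 2k3 + k4) = 0.844689
t=0.130000, y=0.844689:
  k1 = f(0.130000, 0.844689) = 1.304062
  k2 = f(0.195000, 0.929453) = 1.426091
  k3 = f(0.195000, 0.937385) = 1.438544
  k4 = f(0.260000, 1.031700) = 1.575569
  y ← 0.844689 + (0.13/6)·(k1 + 2k2 + 2k3 + k4) = 1.031215
y(0.26) ≈ 1.0312

1.0312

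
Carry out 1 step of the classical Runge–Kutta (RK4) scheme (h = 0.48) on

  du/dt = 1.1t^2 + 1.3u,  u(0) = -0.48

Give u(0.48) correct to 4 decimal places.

RK4: k1 = f(t_n, u_n); k2 = f(t_n + h/2, u_n + (h/2)·k1); k3 = f(t_n + h/2, u_n + (h/2)·k2); k4 = f(t_n + h, u_n + h·k3); u_{n+1} = u_n + (h/6)·(k1 + 2k2 + 2k3 + k4).
t=0.000000, u=-0.480000:
  k1 = f(0.000000, -0.480000) = -0.624000
  k2 = f(0.240000, -0.629760) = -0.755328
  k3 = f(0.240000, -0.661279) = -0.796302
  k4 = f(0.480000, -0.862225) = -0.867453
  u ← -0.480000 + (0.48/6)·(k1 + 2k2 + 2k3 + k4) = -0.847577
u(0.48) ≈ -0.8476

-0.8476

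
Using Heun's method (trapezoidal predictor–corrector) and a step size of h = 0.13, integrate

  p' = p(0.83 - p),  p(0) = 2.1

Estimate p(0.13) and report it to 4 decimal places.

Heun: k1 = f(s_n, p_n); k2 = f(s_n + h, p_n + h·k1); p_{n+1} = p_n + (h/2)·(k1 + k2).
s=0.000000, p=2.100000:
  k1 = f(0.000000, 2.100000) = -2.667000
  k2 = f(0.130000, 1.753290) = -1.618795
  p ← 2.100000 + (0.13/2)·(-2.667000 + (-1.618795)) = 1.821423
p(0.13) ≈ 1.8214

1.8214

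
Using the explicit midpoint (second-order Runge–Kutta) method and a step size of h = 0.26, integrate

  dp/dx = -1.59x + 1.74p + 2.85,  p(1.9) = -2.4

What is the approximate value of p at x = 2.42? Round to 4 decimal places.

-6.2096

Midpoint: k1 = f(x_n, p_n); k2 = f(x_n + h/2, p_n + (h/2)·k1); p_{n+1} = p_n + h·k2.
x=1.900000, p=-2.400000:
  k1 = f(1.900000, -2.400000) = -4.347000
  k2 = f(2.030000, -2.965110) = -5.536991
  p ← -2.400000 + 0.26·(-5.536991) = -3.839618
x=2.160000, p=-3.839618:
  k1 = f(2.160000, -3.839618) = -7.265335
  k2 = f(2.290000, -4.784111) = -9.115454
  p ← -3.839618 + 0.26·(-9.115454) = -6.209636
p(2.42) ≈ -6.2096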